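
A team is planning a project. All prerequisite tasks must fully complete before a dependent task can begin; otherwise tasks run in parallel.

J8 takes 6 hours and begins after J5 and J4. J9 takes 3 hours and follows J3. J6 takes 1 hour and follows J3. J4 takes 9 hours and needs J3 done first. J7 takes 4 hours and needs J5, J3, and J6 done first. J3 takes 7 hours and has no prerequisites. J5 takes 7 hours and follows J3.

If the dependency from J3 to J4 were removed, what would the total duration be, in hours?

20

With the dependency in place, J3→J4→J8 = 7+9+6 = 22 sets the finish at 22 hours.
Without J3→J4, J4's earliest start moves from 7 to 0.
New critical path: J3→J5→J8 = 7+7+6 = 20 ⇒ 20 hours.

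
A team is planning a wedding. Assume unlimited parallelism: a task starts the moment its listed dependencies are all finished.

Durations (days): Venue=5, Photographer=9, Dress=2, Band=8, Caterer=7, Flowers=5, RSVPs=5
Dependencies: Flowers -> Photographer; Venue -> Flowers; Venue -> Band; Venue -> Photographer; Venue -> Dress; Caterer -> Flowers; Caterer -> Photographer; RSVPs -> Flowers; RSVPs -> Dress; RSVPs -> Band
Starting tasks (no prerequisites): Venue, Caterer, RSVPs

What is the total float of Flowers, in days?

Critical path: Caterer→Flowers→Photographer = 7+5+9 = 21, so the finish is 21 days.
The longest chain containing Flowers totals 21 days.
Slack of Flowers = 7 − 7 = 0 days.

0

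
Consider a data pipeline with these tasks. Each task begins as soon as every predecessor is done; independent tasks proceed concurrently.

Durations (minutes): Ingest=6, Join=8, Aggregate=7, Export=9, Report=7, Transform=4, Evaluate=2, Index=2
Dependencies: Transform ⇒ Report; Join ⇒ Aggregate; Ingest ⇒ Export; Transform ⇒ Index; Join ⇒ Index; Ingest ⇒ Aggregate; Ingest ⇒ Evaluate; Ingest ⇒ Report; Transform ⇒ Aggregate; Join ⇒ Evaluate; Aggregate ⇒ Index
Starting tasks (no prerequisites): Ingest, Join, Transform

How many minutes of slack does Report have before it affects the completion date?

Join→Aggregate→Index = 8+7+2 = 17 sets the makespan at 17 minutes.
Report finishes as early as 13 and must finish by 17.
Slack of Report = 10 − 6 = 4 minutes.

4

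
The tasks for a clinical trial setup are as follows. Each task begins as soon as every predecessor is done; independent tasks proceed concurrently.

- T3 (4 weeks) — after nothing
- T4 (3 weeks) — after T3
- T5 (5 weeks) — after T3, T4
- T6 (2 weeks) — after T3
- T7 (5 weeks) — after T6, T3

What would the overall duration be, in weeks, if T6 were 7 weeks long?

The binding path is T3→T4→T5 = 4+3+5 = 12; finish at 12 weeks.
The longest path through T6 is only 11 weeks, so T6 has float 1.
The binding chain switches to T3→T6→T7 = 4+7+5 = 16; finish 16 weeks.

16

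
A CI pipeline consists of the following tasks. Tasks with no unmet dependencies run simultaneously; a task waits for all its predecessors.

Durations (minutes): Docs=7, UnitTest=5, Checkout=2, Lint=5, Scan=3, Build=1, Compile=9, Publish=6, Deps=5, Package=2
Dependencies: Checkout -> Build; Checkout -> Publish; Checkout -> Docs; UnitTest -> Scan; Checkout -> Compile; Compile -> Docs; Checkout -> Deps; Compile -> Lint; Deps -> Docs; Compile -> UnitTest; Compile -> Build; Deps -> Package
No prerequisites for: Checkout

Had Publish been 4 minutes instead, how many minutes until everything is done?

19

As given, the longest chain is Checkout→Compile→UnitTest→Scan = 2+9+5+3 = 19, so the finish is 19 minutes.
Publish has 11 minutes of float (longest path through it is 8).
That remains the longest chain; total 19 minutes.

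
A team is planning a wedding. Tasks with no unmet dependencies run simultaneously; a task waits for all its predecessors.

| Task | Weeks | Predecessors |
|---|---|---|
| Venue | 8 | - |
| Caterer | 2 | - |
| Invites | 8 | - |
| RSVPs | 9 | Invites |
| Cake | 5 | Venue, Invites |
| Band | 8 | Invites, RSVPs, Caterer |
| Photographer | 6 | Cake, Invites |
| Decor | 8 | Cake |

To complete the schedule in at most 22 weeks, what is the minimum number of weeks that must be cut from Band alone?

Current finish: 25 weeks; target: 22.
Band is on every critical path, so each week cut from Band cuts the finish by one (this holds down to a finish of 21).
Need 25 − 22 = 3 weeks off Band → Band becomes 5 weeks, finish becomes 22.

3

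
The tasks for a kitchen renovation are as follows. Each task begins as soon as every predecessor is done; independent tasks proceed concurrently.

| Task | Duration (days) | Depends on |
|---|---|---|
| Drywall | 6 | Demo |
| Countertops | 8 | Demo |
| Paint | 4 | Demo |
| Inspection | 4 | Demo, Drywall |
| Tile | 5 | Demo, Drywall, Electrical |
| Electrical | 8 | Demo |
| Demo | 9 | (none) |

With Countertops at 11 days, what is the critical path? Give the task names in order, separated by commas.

Demo, Electrical, Tile

The binding path is Demo→Electrical→Tile = 9+8+5 = 22; finish at 22 days.
Countertops is off the critical path — its longest chain is 17 days, giving 5 of slack.
That remains the longest chain; total 22 days.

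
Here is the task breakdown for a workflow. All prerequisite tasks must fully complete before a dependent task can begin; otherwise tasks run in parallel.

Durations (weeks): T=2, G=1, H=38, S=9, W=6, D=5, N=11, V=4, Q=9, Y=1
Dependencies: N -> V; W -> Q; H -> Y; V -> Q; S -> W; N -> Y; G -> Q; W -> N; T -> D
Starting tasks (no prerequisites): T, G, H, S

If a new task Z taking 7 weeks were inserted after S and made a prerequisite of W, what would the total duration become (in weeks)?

46

Originally the schedule takes 39 weeks.
With Z inserted, W now waits for max(S, Z).
New critical path: S→Z→W→N→V→Q = 9+7+6+11+4+9 = 46 ⇒ 46 weeks.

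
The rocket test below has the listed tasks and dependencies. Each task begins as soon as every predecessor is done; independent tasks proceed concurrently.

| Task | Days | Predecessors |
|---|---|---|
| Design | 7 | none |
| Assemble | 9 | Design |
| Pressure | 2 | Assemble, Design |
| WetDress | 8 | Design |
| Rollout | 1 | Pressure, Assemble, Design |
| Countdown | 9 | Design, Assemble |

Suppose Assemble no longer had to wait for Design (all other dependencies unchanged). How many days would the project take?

Original critical path: Design→Assemble→Countdown = 7+9+9 = 25 ⇒ 25 days.
Without Design→Assemble, Assemble's earliest start moves from 7 to 0.
After: Assemble→Countdown = 9+9 = 18 → 18 days.

18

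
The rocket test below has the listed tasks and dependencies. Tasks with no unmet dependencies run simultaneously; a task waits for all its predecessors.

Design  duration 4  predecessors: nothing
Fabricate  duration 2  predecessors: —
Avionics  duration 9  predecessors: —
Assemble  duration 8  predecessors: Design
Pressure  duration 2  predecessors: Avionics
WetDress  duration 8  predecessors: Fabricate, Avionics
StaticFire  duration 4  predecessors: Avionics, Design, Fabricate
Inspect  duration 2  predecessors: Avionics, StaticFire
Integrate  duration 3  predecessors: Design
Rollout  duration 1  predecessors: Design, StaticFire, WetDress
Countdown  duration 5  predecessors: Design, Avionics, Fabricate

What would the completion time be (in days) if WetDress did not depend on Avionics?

15

Before: longest chain Avionics→WetDress→Rollout = 9+8+1 = 18, finish 18.
Without Avionics→WetDress, WetDress's earliest start moves from 9 to 2.
After: Avionics→StaticFire→Inspect = 9+4+2 = 15 → 15 days.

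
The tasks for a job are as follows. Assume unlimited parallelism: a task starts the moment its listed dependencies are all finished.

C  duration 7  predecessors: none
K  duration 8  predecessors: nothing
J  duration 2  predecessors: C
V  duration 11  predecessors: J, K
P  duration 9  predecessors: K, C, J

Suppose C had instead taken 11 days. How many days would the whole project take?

24

As given, the longest chain is C→J→V = 7+2+11 = 20, so the finish is 20 days.
C is on the critical path; changing it to 11 makes that path 24 days.
That remains the longest chain; total 24 days.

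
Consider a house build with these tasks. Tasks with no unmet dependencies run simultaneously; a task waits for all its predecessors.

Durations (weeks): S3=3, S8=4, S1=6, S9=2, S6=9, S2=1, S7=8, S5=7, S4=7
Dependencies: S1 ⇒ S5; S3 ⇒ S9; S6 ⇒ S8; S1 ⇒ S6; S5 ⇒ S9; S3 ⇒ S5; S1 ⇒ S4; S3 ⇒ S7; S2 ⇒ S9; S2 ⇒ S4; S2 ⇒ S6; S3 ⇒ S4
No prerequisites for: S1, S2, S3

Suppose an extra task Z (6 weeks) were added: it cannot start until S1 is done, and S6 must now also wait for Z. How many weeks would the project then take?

Originally the project takes 19 weeks.
With Z inserted, S6 now waits for max(S2, S1, Z).
New critical path: S1→Z→S6→S8 = 6+6+9+4 = 25 ⇒ 25 weeks.

25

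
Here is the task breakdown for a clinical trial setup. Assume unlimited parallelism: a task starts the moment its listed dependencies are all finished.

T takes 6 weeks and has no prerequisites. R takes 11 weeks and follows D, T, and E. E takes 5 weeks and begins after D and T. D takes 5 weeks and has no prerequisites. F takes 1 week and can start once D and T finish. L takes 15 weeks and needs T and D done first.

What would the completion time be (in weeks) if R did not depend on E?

With the dependency in place, T→E→R = 6+5+11 = 22 sets the finish at 22 weeks.
Without E→R, R's earliest start moves from 11 to 6.
New critical path: T→L = 6+15 = 21 ⇒ 21 weeks.

21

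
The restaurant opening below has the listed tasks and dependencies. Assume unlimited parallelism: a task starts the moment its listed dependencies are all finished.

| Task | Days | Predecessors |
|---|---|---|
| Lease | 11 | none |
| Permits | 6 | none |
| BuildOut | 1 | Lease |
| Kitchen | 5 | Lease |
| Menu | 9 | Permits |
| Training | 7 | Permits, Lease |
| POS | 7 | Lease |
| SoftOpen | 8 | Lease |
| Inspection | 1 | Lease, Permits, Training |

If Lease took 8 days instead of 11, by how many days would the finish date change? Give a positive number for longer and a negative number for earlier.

Actual critical path: Lease→Training→Inspection = 11+7+1 = 19 ⇒ 19 days.
Lease lies on that path, so at 8 days the path becomes 16 days.
That remains the longest chain; total 16 days.
Change in finish: 16 − 19 = -3 days.

-3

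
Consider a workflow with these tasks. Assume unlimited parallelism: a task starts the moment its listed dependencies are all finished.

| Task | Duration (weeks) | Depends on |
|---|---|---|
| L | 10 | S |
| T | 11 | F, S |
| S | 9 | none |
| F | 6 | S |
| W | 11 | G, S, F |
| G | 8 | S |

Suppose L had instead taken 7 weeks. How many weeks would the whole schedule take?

28

Critical path before the change: S→G→W = 9+8+11 = 28 giving 28 weeks.
L is off the critical path — its longest chain is 19 weeks, giving 9 of slack.
The critical path is still S→G→W; finish is now 28 weeks.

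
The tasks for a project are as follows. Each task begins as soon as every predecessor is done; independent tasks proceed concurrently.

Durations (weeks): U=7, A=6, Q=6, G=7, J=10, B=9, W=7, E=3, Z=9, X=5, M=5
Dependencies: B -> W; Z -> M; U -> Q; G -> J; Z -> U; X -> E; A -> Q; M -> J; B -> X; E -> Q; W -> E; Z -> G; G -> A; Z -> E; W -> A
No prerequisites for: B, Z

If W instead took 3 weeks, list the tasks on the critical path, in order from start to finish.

Z, G, A, Q

Critical path before the change: B→W→A→Q = 9+7+6+6 = 28 giving 28 weeks.
W lies on that path, so at 3 weeks the path becomes 24 weeks.
New critical path: Z→G→A→Q = 9+7+6+6 = 28 ⇒ 28 weeks.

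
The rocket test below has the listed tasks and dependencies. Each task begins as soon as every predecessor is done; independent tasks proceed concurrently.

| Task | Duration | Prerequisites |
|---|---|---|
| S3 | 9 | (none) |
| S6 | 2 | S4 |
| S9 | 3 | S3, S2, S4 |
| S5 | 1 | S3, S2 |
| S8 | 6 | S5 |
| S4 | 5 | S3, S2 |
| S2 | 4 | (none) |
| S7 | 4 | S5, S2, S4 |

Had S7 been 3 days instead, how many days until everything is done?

17

Actual critical path: S3→S4→S7 = 9+5+4 = 18 ⇒ 18 days.
S7 lies on that path, so at 3 days the path becomes 17 days.
That remains the longest chain; total 17 days.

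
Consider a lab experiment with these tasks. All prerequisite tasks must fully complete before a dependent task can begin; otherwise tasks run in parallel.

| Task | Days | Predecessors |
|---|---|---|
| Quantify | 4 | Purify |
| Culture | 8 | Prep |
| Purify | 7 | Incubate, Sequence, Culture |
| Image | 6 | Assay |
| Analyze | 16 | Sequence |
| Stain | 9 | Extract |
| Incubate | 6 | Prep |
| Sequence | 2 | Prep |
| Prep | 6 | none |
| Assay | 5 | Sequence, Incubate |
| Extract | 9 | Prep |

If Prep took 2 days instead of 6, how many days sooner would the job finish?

4

Actual critical path: Prep→Culture→Purify→Quantify = 6+8+7+4 = 25 ⇒ 25 days.
Since Prep is critical, the -4 change carries straight to that chain (now 21 days).
No other chain overtakes it, so the finish is 21 days.
Change in finish: 21 − 25 = -4 days.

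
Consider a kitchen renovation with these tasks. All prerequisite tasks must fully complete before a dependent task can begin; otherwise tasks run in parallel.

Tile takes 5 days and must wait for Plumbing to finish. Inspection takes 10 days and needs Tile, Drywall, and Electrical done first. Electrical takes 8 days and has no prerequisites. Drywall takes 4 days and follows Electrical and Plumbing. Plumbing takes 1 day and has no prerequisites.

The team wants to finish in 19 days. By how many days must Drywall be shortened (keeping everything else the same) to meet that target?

3

Current finish: 22 days; target: 19.
Drywall is on every critical path, so each day cut from Drywall cuts the finish by one (this holds down to a finish of 19).
Need 22 − 19 = 3 days off Drywall → Drywall becomes 1 day, finish becomes 19.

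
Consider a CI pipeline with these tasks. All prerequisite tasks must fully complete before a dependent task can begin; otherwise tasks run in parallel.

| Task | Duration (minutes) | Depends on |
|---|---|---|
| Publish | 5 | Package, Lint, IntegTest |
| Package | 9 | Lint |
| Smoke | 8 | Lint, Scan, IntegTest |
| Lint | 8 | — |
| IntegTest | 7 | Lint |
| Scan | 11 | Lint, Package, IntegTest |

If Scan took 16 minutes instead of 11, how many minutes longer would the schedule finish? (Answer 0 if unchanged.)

Critical path before the change: Lint→Package→Scan→Smoke = 8+9+11+8 = 36 giving 36 minutes.
Scan is on the critical path; changing it to 16 makes that path 41 minutes.
No other chain overtakes it, so the finish is 41 minutes.
Change in finish: 41 − 36 = +5 minutes.

5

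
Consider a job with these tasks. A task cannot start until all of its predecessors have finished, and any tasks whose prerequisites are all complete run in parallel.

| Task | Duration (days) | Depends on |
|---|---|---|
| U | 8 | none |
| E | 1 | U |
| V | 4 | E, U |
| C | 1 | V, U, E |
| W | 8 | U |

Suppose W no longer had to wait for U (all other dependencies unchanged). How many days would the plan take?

14

With the dependency in place, U→W = 8+8 = 16 sets the finish at 16 days.
Without U→W, W's earliest start moves from 8 to 0.
New critical path: U→E→V→C = 8+1+4+1 = 14 ⇒ 14 days.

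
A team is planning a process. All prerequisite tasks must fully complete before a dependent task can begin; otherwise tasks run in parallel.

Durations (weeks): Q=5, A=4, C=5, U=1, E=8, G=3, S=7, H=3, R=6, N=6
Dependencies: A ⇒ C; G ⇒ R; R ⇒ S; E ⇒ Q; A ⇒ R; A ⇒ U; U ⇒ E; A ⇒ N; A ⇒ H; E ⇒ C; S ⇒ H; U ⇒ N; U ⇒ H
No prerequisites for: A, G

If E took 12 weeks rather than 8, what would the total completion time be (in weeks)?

The binding path is A→R→S→H = 4+6+7+3 = 20; finish at 20 weeks.
E has 2 weeks of float (longest path through it is 18).
New critical path: A→U→E→Q = 4+1+12+5 = 22 ⇒ 22 weeks.

22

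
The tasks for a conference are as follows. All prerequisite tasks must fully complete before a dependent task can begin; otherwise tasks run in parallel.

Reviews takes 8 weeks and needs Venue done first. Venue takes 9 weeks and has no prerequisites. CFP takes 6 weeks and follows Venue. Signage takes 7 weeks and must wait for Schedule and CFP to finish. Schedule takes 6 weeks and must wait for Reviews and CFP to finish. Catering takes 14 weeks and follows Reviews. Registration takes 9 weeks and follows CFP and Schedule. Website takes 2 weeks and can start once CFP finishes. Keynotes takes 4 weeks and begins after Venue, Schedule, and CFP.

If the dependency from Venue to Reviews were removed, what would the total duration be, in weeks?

30

With the dependency in place, Venue→Reviews→Schedule→Registration = 9+8+6+9 = 32 sets the finish at 32 weeks.
Without Venue→Reviews, Reviews's earliest start moves from 9 to 0.
The longest chain is now Venue→CFP→Schedule→Registration = 9+6+6+9 = 30, so the job takes 30 weeks.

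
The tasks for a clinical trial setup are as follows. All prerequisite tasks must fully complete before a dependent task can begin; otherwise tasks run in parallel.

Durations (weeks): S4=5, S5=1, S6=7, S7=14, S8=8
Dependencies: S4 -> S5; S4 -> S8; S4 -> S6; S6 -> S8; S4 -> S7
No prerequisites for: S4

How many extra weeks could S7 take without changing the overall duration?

1

S4→S6→S8 = 5+7+8 = 20 sets the makespan at 20 weeks.
S7 finishes as early as 19 and must finish by 20.
Float = 20 − 19 = 1.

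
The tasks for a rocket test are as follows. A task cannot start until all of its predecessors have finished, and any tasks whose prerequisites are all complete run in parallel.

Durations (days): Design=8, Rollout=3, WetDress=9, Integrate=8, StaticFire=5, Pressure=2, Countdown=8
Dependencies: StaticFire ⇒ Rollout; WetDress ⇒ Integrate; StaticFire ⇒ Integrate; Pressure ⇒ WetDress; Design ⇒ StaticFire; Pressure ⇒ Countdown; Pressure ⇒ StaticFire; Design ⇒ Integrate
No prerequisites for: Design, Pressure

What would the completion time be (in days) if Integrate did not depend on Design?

Before: longest chain Design→StaticFire→Integrate = 8+5+8 = 21, finish 21.
Dropping Design→Integrate doesn't change Integrate's earliest start (13); another predecessor still binds.
The longest chain is now Design→StaticFire→Integrate = 8+5+8 = 21, so the plan takes 21 days.

21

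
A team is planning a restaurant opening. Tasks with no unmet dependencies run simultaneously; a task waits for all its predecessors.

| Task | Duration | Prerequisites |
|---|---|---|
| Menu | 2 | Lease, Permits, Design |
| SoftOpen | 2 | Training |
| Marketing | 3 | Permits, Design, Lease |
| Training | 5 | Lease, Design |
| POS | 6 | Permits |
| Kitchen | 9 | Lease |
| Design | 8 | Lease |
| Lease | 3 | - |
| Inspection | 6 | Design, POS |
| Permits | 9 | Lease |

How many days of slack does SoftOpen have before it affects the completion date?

6

The longest chain is Lease→Permits→POS→Inspection = 3+9+6+6 = 24; overall finish 24 days.
Longest path through SoftOpen: 18 days (earliest finish 18, latest finish 24).
Float = 24 − 18 = 6.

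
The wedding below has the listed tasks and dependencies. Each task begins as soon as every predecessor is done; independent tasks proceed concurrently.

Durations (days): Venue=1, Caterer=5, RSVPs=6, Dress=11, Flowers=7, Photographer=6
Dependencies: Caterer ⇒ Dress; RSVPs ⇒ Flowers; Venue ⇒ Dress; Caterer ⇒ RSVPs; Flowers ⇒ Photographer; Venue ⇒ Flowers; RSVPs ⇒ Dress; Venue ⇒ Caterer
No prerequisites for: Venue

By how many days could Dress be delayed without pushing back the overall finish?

The longest chain is Venue→Caterer→RSVPs→Flowers→Photographer = 1+5+6+7+6 = 25; overall finish 25 days.
The longest chain containing Dress totals 23 days.
So Dress can slip 25 − 23 = 2 days.

2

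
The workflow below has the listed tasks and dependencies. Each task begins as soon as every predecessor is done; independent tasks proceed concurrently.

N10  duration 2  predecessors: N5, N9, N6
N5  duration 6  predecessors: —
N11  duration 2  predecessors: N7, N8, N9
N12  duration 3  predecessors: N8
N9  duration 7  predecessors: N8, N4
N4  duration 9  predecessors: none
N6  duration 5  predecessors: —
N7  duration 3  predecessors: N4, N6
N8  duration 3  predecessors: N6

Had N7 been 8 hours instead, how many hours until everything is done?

The binding path is N4→N9→N10 = 9+7+2 = 18; finish at 18 hours.
N7 is off the critical path — its longest chain is 14 hours, giving 4 of slack.
Now N4→N7→N11 = 9+8+2 = 19 is longest, so the finish becomes 19 hours.

19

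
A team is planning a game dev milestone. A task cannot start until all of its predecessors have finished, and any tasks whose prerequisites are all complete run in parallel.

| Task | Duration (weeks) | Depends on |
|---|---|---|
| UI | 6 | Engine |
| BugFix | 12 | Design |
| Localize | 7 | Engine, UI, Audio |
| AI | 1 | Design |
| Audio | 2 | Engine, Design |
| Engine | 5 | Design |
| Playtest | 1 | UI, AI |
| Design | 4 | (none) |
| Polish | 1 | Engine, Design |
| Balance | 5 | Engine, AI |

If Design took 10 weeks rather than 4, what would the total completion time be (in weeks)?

Baseline: Design→Engine→UI→Localize = 4+5+6+7 = 22 → 22 weeks.
Design lies on that path, so at 10 weeks the path becomes 28 weeks.
No other chain overtakes it, so the finish is 28 weeks.

28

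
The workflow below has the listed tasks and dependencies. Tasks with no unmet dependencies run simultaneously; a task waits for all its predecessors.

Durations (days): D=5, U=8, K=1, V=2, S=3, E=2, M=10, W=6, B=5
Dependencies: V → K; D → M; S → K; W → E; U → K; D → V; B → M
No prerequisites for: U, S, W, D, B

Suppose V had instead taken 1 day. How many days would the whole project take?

As given, the longest chain is D→M = 5+10 = 15, so the finish is 15 days.
V has 7 days of float (longest path through it is 8).
No other chain overtakes it, so the finish is 15 days.

15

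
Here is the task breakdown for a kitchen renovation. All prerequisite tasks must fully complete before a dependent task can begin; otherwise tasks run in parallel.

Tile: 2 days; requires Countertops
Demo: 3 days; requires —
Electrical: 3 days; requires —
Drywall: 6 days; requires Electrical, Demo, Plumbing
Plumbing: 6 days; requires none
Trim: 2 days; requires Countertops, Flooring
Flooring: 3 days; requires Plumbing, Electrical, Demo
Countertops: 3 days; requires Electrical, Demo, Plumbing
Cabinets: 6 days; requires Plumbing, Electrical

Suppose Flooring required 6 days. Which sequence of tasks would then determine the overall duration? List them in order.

Plumbing, Flooring, Trim

Critical path before the change: Plumbing→Drywall = 6+6 = 12 giving 12 days.
Flooring is off the critical path — its longest chain is 11 days, giving 1 of slack.
Now Plumbing→Flooring→Trim = 6+6+2 = 14 is longest, so the finish becomes 14 days.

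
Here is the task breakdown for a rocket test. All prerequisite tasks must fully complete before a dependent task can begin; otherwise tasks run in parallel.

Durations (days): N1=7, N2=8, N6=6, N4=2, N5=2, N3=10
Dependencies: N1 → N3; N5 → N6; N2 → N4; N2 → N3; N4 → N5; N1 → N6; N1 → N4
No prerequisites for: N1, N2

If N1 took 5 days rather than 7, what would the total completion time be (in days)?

Actual critical path: N2→N3 = 8+10 = 18 ⇒ 18 days.
N1 is off the critical path — its longest chain is 17 days, giving 1 of slack.
That remains the longest chain; total 18 days.

18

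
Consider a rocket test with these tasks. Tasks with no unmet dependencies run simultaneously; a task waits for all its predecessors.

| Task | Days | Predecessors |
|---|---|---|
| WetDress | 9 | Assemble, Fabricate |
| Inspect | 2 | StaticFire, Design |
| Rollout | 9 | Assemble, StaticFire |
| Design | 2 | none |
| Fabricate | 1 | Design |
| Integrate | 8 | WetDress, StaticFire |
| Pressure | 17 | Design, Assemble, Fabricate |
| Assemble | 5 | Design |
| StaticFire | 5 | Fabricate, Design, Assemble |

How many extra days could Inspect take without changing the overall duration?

10

Design→Assemble→Pressure = 2+5+17 = 24 sets the makespan at 24 days.
Longest path through Inspect: 14 days (earliest finish 14, latest finish 24).
Float = 24 − 14 = 10.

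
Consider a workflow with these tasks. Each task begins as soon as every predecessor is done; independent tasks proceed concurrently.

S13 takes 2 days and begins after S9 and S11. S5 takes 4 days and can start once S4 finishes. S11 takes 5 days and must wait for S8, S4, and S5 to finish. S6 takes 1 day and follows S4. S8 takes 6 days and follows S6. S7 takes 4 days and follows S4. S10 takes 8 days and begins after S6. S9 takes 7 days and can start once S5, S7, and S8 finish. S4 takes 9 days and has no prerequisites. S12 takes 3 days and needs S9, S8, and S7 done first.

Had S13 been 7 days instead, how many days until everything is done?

Critical path before the change: S4→S6→S8→S9→S12 = 9+1+6+7+3 = 26 giving 26 days.
S13 is off the critical path — its longest chain is 25 days, giving 1 of slack.
The binding chain switches to S4→S6→S8→S9→S13 = 9+1+6+7+7 = 30; finish 30 days.

30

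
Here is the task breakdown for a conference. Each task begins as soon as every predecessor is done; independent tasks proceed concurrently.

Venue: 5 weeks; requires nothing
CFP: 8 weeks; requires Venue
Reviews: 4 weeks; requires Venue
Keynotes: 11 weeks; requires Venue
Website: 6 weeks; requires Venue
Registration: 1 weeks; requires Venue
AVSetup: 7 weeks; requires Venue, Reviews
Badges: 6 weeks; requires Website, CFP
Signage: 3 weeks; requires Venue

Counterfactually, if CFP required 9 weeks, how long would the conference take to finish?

Actual critical path: Venue→CFP→Badges = 5+8+6 = 19 ⇒ 19 weeks.
Since CFP is critical, the +1 change carries straight to that chain (now 20 weeks).
That remains the longest chain; total 20 weeks.

20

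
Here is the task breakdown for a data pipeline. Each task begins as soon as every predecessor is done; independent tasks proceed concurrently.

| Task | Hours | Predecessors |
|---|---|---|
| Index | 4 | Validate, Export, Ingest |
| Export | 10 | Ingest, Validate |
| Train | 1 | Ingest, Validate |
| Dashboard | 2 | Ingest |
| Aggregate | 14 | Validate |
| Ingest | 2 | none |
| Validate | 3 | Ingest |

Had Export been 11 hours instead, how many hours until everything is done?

The binding path is Ingest→Validate→Export→Index = 2+3+10+4 = 19; finish at 19 hours.
Export is on the critical path; changing it to 11 makes that path 20 hours.
That remains the longest chain; total 20 hours.

20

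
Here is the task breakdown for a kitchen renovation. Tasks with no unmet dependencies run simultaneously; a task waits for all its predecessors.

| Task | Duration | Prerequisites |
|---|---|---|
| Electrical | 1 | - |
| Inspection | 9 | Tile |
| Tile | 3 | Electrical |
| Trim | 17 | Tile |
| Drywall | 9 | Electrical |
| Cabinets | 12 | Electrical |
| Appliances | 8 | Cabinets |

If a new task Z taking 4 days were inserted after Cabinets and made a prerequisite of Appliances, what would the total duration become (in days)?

25

Originally the schedule takes 21 days.
With Z inserted, Appliances now waits for max(Cabinets, Z).
New critical path: Electrical→Cabinets→Z→Appliances = 1+12+4+8 = 25 ⇒ 25 days.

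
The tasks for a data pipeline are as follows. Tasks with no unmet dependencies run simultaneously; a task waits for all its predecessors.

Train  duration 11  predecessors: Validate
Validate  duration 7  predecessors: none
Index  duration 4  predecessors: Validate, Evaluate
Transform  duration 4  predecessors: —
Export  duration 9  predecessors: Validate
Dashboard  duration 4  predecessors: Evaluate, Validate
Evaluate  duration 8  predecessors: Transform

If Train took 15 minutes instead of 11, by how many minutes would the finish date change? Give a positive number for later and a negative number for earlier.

4

As given, the longest chain is Validate→Train = 7+11 = 18, so the finish is 18 minutes.
Since Train is critical, the +4 change carries straight to that chain (now 22 minutes).
No other chain overtakes it, so the finish is 22 minutes.
Change in finish: 22 − 18 = +4 minutes.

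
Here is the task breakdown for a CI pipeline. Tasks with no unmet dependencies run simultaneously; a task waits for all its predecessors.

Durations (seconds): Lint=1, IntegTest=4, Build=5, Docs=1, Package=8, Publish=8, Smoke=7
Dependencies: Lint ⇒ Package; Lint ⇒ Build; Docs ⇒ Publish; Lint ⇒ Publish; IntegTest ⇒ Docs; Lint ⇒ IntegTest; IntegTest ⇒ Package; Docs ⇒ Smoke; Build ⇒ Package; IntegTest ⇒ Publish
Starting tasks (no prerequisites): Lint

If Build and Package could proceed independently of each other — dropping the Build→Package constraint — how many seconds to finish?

Before: longest chain Lint→IntegTest→Docs→Publish = 1+4+1+8 = 14, finish 14.
Without Build→Package, Package's earliest start moves from 6 to 5.
After: Lint→IntegTest→Docs→Publish = 1+4+1+8 = 14 → 14 seconds.

14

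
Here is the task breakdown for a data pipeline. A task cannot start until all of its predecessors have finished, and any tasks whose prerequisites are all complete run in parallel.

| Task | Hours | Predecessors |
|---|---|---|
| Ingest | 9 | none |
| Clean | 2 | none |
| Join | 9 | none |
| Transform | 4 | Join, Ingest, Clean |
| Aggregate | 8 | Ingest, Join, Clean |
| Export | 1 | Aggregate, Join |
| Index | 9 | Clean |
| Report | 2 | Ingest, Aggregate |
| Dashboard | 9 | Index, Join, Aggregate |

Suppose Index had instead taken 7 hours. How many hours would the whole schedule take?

26

Baseline: Ingest→Aggregate→Dashboard = 9+8+9 = 26 → 26 hours.
Index has 6 hours of float (longest path through it is 20).
That remains the longest chain; total 26 hours.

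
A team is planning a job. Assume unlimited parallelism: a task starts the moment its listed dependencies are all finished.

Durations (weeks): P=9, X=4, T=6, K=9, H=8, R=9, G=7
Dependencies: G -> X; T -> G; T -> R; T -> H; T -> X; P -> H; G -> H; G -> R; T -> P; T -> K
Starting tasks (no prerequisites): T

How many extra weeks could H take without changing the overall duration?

Critical path: T→P→H = 6+9+8 = 23, so the finish is 23 weeks.
The longest chain containing H totals 23 weeks.
Slack of H = 15 − 15 = 0 weeks.

0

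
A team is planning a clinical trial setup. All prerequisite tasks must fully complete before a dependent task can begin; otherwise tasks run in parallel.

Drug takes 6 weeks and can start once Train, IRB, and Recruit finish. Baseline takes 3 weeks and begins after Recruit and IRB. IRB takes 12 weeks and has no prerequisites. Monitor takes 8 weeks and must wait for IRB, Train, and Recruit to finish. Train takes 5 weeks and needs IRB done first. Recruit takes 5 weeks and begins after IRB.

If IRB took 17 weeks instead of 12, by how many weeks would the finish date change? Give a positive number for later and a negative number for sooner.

The binding path is IRB→Recruit→Monitor = 12+5+8 = 25; finish at 25 weeks.
Since IRB is critical, the +5 change carries straight to that chain (now 30 weeks).
The critical path is still IRB→Recruit→Monitor; finish is now 30 weeks.
Change in finish: 30 − 25 = +5 weeks.

5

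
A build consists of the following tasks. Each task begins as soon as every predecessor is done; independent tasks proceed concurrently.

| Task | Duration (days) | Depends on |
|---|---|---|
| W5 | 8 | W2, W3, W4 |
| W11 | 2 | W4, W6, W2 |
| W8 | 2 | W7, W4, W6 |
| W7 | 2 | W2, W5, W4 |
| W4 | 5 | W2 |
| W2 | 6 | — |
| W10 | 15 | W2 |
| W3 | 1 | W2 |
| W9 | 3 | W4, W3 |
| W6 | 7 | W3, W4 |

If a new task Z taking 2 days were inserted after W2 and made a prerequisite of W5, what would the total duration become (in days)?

23

Originally the schedule takes 23 days.
With Z inserted, W5 now waits for max(W2, W3, W4, Z).
New critical path: W2→W4→W5→W7→W8 = 6+5+8+2+2 = 23 ⇒ 23 days.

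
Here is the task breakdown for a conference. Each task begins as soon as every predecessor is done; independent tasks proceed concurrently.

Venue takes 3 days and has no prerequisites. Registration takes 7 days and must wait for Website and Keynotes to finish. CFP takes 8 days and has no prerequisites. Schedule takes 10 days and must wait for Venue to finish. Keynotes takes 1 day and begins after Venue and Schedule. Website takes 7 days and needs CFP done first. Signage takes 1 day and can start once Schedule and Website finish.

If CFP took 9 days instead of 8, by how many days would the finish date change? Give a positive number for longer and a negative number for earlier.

1

Actual critical path: CFP→Website→Registration = 8+7+7 = 22 ⇒ 22 days.
CFP is on the critical path; changing it to 9 makes that path 23 days.
That remains the longest chain; total 23 days.
Change in finish: 23 − 22 = +1 days.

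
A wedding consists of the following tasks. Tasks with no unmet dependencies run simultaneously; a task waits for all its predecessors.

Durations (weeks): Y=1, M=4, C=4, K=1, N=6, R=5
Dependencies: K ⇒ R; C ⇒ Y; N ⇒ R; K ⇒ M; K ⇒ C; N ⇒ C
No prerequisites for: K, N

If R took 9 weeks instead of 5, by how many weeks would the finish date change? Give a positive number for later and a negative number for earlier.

Actual critical path: N→R = 6+5 = 11 ⇒ 11 weeks.
Since R is critical, the +4 change carries straight to that chain (now 15 weeks).
That remains the longest chain; total 15 weeks.
Change in finish: 15 − 11 = +4 weeks.

4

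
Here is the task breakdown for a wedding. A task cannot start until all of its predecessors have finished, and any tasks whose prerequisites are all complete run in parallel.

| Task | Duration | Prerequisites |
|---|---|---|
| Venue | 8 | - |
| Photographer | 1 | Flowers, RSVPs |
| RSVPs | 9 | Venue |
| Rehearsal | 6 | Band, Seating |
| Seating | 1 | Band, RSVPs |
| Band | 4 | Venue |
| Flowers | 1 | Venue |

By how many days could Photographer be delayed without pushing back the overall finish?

The longest chain is Venue→RSVPs→Seating→Rehearsal = 8+9+1+6 = 24; overall finish 24 days.
Longest path through Photographer: 18 days (earliest finish 18, latest finish 24).
So Photographer can slip 24 − 18 = 6 days.

6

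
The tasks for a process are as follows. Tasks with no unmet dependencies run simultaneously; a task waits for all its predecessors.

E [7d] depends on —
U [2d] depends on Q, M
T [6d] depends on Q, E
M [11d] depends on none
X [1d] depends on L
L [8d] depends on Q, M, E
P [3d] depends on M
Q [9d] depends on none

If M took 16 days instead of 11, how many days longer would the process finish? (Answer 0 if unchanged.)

Baseline: M→L→X = 11+8+1 = 20 → 20 days.
M is on the critical path; changing it to 16 makes that path 25 days.
No other chain overtakes it, so the finish is 25 days.
Change in finish: 25 − 20 = +5 days.

5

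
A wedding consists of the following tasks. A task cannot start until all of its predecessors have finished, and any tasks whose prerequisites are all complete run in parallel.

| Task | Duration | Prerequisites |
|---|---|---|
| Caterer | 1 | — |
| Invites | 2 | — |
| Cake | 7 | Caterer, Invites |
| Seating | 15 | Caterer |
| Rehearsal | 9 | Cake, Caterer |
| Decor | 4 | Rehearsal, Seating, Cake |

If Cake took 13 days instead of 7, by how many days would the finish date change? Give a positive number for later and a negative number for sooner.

6

Critical path before the change: Invites→Cake→Rehearsal→Decor = 2+7+9+4 = 22 giving 22 days.
Cake lies on that path, so at 13 days the path becomes 28 days.
No other chain overtakes it, so the finish is 28 days.
Change in finish: 28 − 22 = +6 days.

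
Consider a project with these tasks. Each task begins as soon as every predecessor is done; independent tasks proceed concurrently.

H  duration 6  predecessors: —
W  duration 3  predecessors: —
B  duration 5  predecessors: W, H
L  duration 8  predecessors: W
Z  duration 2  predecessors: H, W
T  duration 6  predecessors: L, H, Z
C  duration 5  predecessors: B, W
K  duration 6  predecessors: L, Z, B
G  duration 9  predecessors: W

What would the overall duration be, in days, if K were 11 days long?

Critical path before the change: H→B→K = 6+5+6 = 17 giving 17 days.
K is on the critical path; changing it to 11 makes that path 22 days.
The critical path is still H→B→K; finish is now 22 days.

22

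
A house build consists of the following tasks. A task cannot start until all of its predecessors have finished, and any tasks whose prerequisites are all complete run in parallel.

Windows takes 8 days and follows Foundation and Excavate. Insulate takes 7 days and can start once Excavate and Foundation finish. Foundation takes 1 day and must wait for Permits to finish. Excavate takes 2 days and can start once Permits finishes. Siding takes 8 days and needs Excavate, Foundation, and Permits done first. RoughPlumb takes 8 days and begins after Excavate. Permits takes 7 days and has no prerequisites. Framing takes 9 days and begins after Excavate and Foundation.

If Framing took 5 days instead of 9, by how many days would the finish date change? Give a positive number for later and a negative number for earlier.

-1

Actual critical path: Permits→Excavate→Framing = 7+2+9 = 18 ⇒ 18 days.
Framing lies on that path, so at 5 days the path becomes 14 days.
Now Permits→Excavate→Windows = 7+2+8 = 17 is longest, so the finish becomes 17 days.
Change in finish: 17 − 18 = -1 days.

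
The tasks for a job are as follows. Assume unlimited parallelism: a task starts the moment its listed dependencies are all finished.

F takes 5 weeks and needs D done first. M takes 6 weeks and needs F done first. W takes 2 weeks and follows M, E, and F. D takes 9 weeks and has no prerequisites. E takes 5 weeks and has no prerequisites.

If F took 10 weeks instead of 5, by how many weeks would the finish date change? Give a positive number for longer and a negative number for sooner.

As given, the longest chain is D→F→M→W = 9+5+6+2 = 22, so the finish is 22 weeks.
F lies on that path, so at 10 weeks the path becomes 27 weeks.
The critical path is still D→F→M→W; finish is now 27 weeks.
Change in finish: 27 − 22 = +5 weeks.

5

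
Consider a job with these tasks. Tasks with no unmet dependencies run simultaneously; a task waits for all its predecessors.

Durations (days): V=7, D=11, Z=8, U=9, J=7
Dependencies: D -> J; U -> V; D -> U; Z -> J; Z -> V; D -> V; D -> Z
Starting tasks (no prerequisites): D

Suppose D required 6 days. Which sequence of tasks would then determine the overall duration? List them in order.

D, U, V

As given, the longest chain is D→U→V = 11+9+7 = 27, so the finish is 27 days.
Since D is critical, the -5 change carries straight to that chain (now 22 days).
No other chain overtakes it, so the finish is 22 days.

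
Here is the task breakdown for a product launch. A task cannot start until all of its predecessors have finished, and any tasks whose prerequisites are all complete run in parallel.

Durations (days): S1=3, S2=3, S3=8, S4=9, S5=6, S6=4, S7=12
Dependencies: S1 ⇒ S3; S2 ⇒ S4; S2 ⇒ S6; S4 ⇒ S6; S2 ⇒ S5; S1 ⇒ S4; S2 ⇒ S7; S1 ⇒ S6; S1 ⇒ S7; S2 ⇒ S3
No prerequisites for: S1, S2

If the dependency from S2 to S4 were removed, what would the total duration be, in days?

16

Before: longest chain S1→S4→S6 = 3+9+4 = 16, finish 16.
Dropping S2→S4 doesn't change S4's earliest start (3); another predecessor still binds.
After: S1→S4→S6 = 3+9+4 = 16 → 16 days.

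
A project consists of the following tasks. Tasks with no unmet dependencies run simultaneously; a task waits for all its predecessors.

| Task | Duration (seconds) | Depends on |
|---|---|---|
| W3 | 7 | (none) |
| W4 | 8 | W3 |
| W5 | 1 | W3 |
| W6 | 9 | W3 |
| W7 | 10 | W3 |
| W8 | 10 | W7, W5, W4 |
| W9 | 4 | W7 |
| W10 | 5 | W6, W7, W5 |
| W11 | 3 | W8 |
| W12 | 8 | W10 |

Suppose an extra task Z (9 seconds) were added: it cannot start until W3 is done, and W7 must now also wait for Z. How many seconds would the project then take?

39

Originally the project takes 30 seconds.
With Z inserted, W7 now waits for max(W3, Z).
New critical path: W3→Z→W7→W8→W11 = 7+9+10+10+3 = 39 ⇒ 39 seconds.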